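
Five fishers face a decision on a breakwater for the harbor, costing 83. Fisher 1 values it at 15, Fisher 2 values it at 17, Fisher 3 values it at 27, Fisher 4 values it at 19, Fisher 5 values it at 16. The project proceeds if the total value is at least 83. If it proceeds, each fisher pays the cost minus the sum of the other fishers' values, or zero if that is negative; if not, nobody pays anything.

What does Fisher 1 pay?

Total value 94 ≥ cost 83, so the project is built.
The other fishers' values sum to 79.
Cost minus that sum is 83 - 79 = 4.

4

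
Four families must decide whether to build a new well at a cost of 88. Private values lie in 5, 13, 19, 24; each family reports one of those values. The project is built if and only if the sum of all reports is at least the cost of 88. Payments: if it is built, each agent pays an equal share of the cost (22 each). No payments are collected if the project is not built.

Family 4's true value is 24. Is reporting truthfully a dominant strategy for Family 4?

Yes

Check each profile of the others' reports and compare truth against every alternative report.
Others report (19, 24, 24): truth gives 2, best alternative gives 0.
Others report (24, 19, 24): truth gives 2, best alternative gives 0.
Others report (24, 24, 19): truth gives 2, best alternative gives 0.
Others report (24, 24, 24): truth gives 2, best alternative gives 2.
Others report (5, 5, 5): truth gives 0, best alternative gives 0.
Others report (5, 5, 13): truth gives 0, best alternative gives 0.
(Remaining 58 profiles checked similarly; truth is weakly best in each.)
In every case the truthful report is at least as good as any alternative, so it is a dominant strategy.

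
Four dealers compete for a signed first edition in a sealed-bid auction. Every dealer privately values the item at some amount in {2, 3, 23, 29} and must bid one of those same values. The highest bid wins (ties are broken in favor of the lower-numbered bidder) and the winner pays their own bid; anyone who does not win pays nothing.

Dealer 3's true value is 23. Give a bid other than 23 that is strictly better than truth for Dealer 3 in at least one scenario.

Suppose Dealer 1 bids 2, Dealer 2 bids 2 and Dealer 4 bids 2.
Bid 23: wins, pays 23, utility 23 - 23 = 0.
Bid 3: wins, pays 3, utility 23 - 3 = 20.
So bidding 3 beats truth here (20 > 0).

3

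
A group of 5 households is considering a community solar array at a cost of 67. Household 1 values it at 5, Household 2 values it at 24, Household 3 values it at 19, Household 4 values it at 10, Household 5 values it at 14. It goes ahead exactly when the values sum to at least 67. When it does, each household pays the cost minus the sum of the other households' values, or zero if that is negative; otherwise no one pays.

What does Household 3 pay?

14

Total value 72 ≥ cost 67, so the project is built.
The other households' values sum to 53.
Cost minus that sum is 67 - 53 = 14.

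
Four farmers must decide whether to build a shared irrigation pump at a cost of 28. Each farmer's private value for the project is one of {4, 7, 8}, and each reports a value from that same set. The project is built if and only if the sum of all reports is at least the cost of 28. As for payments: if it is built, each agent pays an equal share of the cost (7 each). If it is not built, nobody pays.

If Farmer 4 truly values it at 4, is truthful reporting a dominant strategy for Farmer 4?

Yes

Check each profile of the others' reports and compare truth against every alternative report.
Others report (7, 7, 7): truth gives 0, best alternative gives -3.
Others report (7, 7, 8): truth gives 0, best alternative gives -3.
Others report (7, 8, 7): truth gives 0, best alternative gives -3.
Others report (7, 8, 8): truth gives 0, best alternative gives -3.
Others report (8, 7, 7): truth gives 0, best alternative gives -3.
Others report (8, 7, 8): truth gives 0, best alternative gives -3.
(Remaining 21 profiles checked similarly; truth is weakly best in each.)
In every case the truthful report is at least as good as any alternative, so it is a dominant strategy.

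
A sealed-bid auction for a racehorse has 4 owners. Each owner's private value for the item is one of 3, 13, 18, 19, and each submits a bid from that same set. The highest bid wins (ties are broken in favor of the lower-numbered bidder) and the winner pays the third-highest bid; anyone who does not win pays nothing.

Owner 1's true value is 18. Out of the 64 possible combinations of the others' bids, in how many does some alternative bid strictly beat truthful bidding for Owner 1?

12

Others bid (3, 3, 19): truth gives 0; bid 19 gives 15 > 0. Violating.
Others bid (3, 13, 19): truth gives 0; bid 19 gives 5 > 0. Violating.
Others bid (3, 19, 3): truth gives 0; bid 19 gives 15 > 0. Violating.
Others bid (3, 19, 13): truth gives 0; bid 19 gives 5 > 0. Violating.
Others bid (3, 3, 3): truth gives 15; no alternative beats it.
Others bid (3, 3, 13): truth gives 15; no alternative beats it.
(Checking all 64 profiles: 12 have a profitable deviation, 52 do not.)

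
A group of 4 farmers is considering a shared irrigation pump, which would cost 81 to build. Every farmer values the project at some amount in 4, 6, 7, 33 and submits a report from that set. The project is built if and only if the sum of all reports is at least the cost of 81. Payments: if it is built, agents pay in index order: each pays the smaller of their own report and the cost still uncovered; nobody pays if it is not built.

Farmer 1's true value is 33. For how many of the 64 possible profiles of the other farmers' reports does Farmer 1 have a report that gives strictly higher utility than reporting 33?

1

Others report (33, 33, 33): truth gives 0; report 4 gives 29 > 0. Violating.
Others report (4, 4, 4): truth gives 0; no alternative beats it.
Others report (4, 4, 6): truth gives 0; no alternative beats it.
(Checking all 64 profiles: 1 has a profitable deviation, 63 do not.)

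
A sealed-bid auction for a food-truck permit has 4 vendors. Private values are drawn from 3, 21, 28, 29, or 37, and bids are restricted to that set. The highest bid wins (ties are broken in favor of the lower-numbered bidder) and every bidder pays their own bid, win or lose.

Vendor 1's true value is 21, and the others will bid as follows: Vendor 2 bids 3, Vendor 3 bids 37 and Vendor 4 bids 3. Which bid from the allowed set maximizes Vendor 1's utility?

3

Bid 3: loses but pays 3, utility -3.
Bid 21: loses but pays 21, utility -21.
Bid 28: loses but pays 28, utility -28.
Bid 29: loses but pays 29, utility -29.
Bid 37: wins, pays 37, utility 21 - 37 = -16.
The best choice is 3 with utility -3.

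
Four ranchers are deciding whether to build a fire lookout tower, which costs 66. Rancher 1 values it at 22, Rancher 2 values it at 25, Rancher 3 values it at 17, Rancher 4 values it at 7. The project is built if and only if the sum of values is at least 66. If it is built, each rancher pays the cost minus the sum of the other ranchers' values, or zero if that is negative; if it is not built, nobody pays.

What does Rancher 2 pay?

Total value 71 ≥ cost 66, so the project is built.
The other ranchers' values sum to 46.
Cost minus that sum is 66 - 46 = 20.

20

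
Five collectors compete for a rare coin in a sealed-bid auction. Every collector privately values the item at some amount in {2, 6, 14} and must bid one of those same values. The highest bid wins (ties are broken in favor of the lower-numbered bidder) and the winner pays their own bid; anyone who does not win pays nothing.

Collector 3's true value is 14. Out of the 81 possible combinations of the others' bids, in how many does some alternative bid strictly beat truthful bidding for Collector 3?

4

Others bid (2, 2, 2, 2): truth gives 0; bid 6 gives 8 > 0. Violating.
Others bid (2, 2, 2, 6): truth gives 0; bid 6 gives 8 > 0. Violating.
Others bid (2, 2, 6, 2): truth gives 0; bid 6 gives 8 > 0. Violating.
Others bid (2, 2, 6, 6): truth gives 0; bid 6 gives 8 > 0. Violating.
Others bid (2, 2, 2, 14): truth gives 0; no alternative beats it.
Others bid (2, 2, 6, 14): truth gives 0; no alternative beats it.
(Checking all 81 profiles: 4 have a profitable deviation, 77 do not.)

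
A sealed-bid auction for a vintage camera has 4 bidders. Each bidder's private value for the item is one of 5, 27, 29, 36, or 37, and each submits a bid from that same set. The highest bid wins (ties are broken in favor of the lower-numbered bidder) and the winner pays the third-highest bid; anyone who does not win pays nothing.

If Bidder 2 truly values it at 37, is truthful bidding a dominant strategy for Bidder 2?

Check each profile of the others' bids and compare truth against every alternative bid.
Others bid (5, 5, 37): truth gives 32, best alternative gives 0.
Others bid (5, 37, 5): truth gives 32, best alternative gives 0.
Others bid (36, 5, 5): truth gives 32, best alternative gives 0.
Others bid (5, 27, 37): truth gives 10, best alternative gives 0.
Others bid (5, 37, 27): truth gives 10, best alternative gives 0.
Others bid (27, 5, 37): truth gives 10, best alternative gives 0.
(Remaining 119 profiles checked similarly; truth is weakly best in each.)
In every case the truthful bid is at least as good as any alternative, so it is a dominant strategy.

Yes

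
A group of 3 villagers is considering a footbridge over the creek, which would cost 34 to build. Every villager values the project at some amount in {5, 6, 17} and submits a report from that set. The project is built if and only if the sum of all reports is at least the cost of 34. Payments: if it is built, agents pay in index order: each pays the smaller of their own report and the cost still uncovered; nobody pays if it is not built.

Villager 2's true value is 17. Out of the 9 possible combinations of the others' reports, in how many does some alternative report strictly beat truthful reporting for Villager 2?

1

Others report (17, 17): truth gives 0; report 5 gives 12 > 0. Violating.
Others report (5, 5): truth gives 0; no alternative beats it.
Others report (5, 6): truth gives 0; no alternative beats it.
(Checking all 9 profiles: 1 has a profitable deviation, 8 do not.)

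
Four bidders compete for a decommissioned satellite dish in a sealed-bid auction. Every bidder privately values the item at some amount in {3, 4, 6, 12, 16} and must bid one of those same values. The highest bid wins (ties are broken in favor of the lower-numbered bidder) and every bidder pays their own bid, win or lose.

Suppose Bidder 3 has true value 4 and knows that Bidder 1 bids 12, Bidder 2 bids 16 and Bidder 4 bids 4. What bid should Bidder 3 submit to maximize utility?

Bid 3: loses but pays 3, utility -3.
Bid 4: loses but pays 4, utility -4.
Bid 6: loses but pays 6, utility -6.
Bid 12: loses but pays 12, utility -12.
Bid 16: loses but pays 16, utility -16.
The best choice is 3 with utility -3.

3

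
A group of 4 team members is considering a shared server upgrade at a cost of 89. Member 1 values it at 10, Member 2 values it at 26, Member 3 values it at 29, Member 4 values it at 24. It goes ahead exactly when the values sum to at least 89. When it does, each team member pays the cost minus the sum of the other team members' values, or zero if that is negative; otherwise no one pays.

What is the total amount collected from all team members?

Total value 89 ≥ cost 89, so it is built.
Member 1: others sum to 79; max(0, 89 - 79) = 10.
Member 2: others sum to 63; max(0, 89 - 63) = 26.
Member 3: others sum to 60; max(0, 89 - 60) = 29.
Member 4: others sum to 65; max(0, 89 - 65) = 24.
Total collected = 10 + 26 + 29 + 24 = 89.

89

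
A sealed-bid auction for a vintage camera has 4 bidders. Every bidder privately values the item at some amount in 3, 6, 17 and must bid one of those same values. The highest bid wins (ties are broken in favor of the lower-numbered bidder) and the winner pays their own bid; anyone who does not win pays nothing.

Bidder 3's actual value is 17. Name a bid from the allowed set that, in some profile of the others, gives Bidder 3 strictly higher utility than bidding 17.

6

Suppose Bidder 1 bids 3, Bidder 2 bids 3 and Bidder 4 bids 3.
Bid 17: wins, pays 17, utility 17 - 17 = 0.
Bid 6: wins, pays 6, utility 17 - 6 = 11.
So bidding 6 beats truth here (11 > 0).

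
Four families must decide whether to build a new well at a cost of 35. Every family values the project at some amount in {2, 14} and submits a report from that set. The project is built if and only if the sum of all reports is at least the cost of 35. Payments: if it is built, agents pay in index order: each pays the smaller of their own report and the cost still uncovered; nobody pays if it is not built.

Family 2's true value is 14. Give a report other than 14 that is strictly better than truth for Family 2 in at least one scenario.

Suppose Family 1 reports 14, Family 3 reports 14 and Family 4 reports 14.
Report 14: project built, pays 14, utility 14 - 14 = 0.
Report 2: project built, pays 2, utility 14 - 2 = 12.
So reporting 2 beats truth here (12 > 0).

2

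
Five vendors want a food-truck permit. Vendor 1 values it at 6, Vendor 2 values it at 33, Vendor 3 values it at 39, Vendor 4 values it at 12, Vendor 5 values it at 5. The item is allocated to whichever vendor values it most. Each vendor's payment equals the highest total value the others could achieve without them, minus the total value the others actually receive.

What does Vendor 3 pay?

33

Vendor 3 has the highest value and receives the item.
Without Vendor 3, the item would go to the next-highest value, 33, so the others could achieve 33.
With Vendor 3 present and winning, the others receive nothing, so their total is 0.
Payment = 33 - 0 = 33.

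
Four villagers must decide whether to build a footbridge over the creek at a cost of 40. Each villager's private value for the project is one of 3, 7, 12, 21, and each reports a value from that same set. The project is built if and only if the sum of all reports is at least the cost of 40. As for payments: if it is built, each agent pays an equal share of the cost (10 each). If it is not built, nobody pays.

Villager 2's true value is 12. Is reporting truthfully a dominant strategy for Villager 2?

No

Consider the case where Villager 1 reports 3, Villager 3 reports 3 and Villager 4 reports 21.
Truthful report 12: project not built, utility 0.
Report 21 instead: project built, pays 10, utility 12 - 10 = 2.
Since 2 > 0, reporting 21 is strictly better here, so truthful reporting is not dominant.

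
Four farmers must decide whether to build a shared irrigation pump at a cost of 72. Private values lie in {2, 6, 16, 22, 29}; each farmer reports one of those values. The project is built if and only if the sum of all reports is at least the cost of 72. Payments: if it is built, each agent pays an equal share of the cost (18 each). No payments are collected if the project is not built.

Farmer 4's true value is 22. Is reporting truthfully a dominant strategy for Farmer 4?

No

Consider the case where Farmer 1 reports 2, Farmer 2 reports 16 and Farmer 3 reports 29.
Truthful report 22: project not built, utility 0.
Report 29 instead: project built, pays 18, utility 22 - 18 = 4.
Since 4 > 0, reporting 29 is strictly better here, so truthful reporting is not dominant.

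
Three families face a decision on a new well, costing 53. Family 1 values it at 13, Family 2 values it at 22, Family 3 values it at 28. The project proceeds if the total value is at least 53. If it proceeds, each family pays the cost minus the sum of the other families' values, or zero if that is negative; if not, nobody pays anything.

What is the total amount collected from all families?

Total value 63 ≥ cost 53, so it is built.
Family 1: others sum to 50; max(0, 53 - 50) = 3.
Family 2: others sum to 41; max(0, 53 - 41) = 12.
Family 3: others sum to 35; max(0, 53 - 35) = 18.
Total collected = 3 + 12 + 18 = 33.

33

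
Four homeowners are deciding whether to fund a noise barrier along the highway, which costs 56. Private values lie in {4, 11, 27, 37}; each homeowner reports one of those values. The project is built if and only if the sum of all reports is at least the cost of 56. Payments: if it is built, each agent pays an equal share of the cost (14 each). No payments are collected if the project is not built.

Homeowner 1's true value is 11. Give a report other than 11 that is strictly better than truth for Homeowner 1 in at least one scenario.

4

Suppose Homeowner 2 reports 4, Homeowner 3 reports 4 and Homeowner 4 reports 37.
Report 11: project built, pays 14, utility 11 - 14 = -3.
Report 4: project not built, utility 0.
So reporting 4 beats truth here (0 > -3).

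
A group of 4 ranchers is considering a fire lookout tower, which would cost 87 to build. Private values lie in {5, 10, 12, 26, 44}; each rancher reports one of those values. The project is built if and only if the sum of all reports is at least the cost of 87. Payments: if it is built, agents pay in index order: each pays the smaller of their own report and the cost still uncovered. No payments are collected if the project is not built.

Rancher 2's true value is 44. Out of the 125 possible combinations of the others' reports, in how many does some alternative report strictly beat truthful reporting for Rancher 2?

Others report (5, 12, 44): truth gives 0; report 26 gives 18 > 0. Violating.
Others report (5, 26, 44): truth gives 0; report 12 gives 32 > 0. Violating.
Others report (5, 44, 12): truth gives 0; report 26 gives 18 > 0. Violating.
Others report (5, 44, 26): truth gives 0; report 12 gives 32 > 0. Violating.
Others report (5, 5, 5): truth gives 0; no alternative beats it.
Others report (5, 5, 10): truth gives 0; no alternative beats it.
(Checking all 125 profiles: 59 have a profitable deviation, 66 do not.)

59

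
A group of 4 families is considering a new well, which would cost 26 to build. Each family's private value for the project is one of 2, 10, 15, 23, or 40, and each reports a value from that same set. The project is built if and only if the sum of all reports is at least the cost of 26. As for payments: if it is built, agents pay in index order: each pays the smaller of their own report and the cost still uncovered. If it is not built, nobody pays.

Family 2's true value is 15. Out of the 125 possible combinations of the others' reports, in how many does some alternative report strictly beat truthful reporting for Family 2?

Others report (2, 2, 15): truth gives 0; report 10 gives 5 > 0. Violating.
Others report (2, 2, 23): truth gives 0; report 2 gives 13 > 0. Violating.
Others report (2, 2, 40): truth gives 0; report 2 gives 13 > 0. Violating.
Others report (2, 10, 10): truth gives 0; report 10 gives 5 > 0. Violating.
Others report (2, 2, 2): truth gives 0; no alternative beats it.
Others report (2, 2, 10): truth gives 0; no alternative beats it.
(Checking all 125 profiles: 96 have a profitable deviation, 29 do not.)

96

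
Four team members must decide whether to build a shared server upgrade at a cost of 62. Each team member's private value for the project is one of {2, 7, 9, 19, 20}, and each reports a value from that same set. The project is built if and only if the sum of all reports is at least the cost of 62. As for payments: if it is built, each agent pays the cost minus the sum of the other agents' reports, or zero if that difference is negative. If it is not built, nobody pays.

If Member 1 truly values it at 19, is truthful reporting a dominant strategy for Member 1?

Yes

Check each profile of the others' reports and compare truth against every alternative report.
Others report (20, 20, 20): truth gives 17, best alternative gives 17.
Others report (19, 20, 20): truth gives 16, best alternative gives 16.
Others report (20, 19, 20): truth gives 16, best alternative gives 16.
Others report (20, 20, 19): truth gives 16, best alternative gives 16.
Others report (19, 19, 20): truth gives 15, best alternative gives 15.
Others report (19, 20, 19): truth gives 15, best alternative gives 15.
(Remaining 119 profiles checked similarly; truth is weakly best in each.)
In every case the truthful report is at least as good as any alternative, so it is a dominant strategy.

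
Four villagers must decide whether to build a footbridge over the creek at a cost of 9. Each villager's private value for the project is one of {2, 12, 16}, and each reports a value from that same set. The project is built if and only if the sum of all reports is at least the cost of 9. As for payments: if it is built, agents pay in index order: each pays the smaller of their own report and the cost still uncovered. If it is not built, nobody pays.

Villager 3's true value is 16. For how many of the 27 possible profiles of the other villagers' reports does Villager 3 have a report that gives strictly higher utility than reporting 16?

2

Others report (2, 2, 12): truth gives 11; report 2 gives 14 > 11. Violating.
Others report (2, 2, 16): truth gives 11; report 2 gives 14 > 11. Violating.
Others report (2, 2, 2): truth gives 11; no alternative beats it.
Others report (2, 12, 2): truth gives 16; no alternative beats it.
(Checking all 27 profiles: 2 have a profitable deviation, 25 do not.)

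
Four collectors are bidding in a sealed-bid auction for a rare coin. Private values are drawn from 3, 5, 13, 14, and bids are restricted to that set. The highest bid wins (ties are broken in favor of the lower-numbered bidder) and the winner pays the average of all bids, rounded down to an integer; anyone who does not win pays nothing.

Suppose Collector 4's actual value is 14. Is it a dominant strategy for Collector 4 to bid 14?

No

Consider the case where Collector 1 bids 3, Collector 2 bids 3 and Collector 3 bids 3.
Truthful bid 14: wins, pays 5, utility 14 - 5 = 9.
Bid 5 instead: wins, pays 3, utility 14 - 3 = 11.
Since 11 > 9, bidding 5 is strictly better here, so truthful bidding is not dominant.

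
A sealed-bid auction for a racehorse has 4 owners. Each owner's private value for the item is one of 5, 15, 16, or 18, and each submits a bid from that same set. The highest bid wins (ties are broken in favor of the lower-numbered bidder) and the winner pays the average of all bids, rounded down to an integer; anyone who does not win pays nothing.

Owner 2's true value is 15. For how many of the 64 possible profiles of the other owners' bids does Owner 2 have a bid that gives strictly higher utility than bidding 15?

26

Others bid (5, 5, 16): truth gives 0; bid 16 gives 5 > 0. Violating.
Others bid (5, 5, 18): truth gives 0; bid 18 gives 4 > 0. Violating.
Others bid (5, 15, 16): truth gives 0; bid 16 gives 2 > 0. Violating.
Others bid (5, 15, 18): truth gives 0; bid 18 gives 1 > 0. Violating.
Others bid (5, 5, 5): truth gives 8; no alternative beats it.
Others bid (5, 5, 15): truth gives 5; no alternative beats it.
(Checking all 64 profiles: 26 have a profitable deviation, 38 do not.)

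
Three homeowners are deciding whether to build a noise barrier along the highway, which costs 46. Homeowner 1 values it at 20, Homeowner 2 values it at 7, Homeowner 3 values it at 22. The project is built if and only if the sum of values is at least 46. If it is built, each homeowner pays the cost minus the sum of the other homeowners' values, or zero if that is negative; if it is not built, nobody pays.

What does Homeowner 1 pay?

17

Total value 49 ≥ cost 46, so the project is built.
The other homeowners' values sum to 29.
Cost minus that sum is 46 - 29 = 17.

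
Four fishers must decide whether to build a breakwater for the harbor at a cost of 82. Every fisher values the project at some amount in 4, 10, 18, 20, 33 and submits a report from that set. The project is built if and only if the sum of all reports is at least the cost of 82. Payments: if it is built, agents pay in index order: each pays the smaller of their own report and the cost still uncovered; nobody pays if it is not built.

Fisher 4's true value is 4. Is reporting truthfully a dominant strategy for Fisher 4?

Yes

Check each profile of the others' reports and compare truth against every alternative report.
Others report (20, 20, 33): truth gives 0, best alternative gives -5.
Others report (20, 33, 20): truth gives 0, best alternative gives -5.
Others report (33, 20, 20): truth gives 0, best alternative gives -5.
Others report (10, 33, 33): truth gives 0, best alternative gives -2.
Others report (33, 10, 33): truth gives 0, best alternative gives -2.
Others report (33, 33, 10): truth gives 0, best alternative gives -2.
(Remaining 119 profiles checked similarly; truth is weakly best in each.)
In every case the truthful report is at least as good as any alternative, so it is a dominant strategy.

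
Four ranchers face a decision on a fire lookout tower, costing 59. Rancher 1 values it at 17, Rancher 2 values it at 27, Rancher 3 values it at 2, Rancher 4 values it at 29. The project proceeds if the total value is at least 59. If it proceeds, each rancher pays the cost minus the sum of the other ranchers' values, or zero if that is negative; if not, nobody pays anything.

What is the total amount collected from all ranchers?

25

Total value 75 ≥ cost 59, so it is built.
Rancher 1: others sum to 58; max(0, 59 - 58) = 1.
Rancher 2: others sum to 48; max(0, 59 - 48) = 11.
Rancher 3: others sum to 73; max(0, 59 - 73) = 0.
Rancher 4: others sum to 46; max(0, 59 - 46) = 13.
Total collected = 1 + 11 + 0 + 13 = 25.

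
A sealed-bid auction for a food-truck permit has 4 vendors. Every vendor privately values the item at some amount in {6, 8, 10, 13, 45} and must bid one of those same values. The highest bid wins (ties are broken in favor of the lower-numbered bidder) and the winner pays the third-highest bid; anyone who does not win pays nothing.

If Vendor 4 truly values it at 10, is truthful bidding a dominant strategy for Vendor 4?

Consider the case where Vendor 1 bids 6, Vendor 2 bids 6 and Vendor 3 bids 10.
Truthful bid 10: loses, pays 0, utility 0.
Bid 13 instead: wins, pays 6, utility 10 - 6 = 4.
Since 4 > 0, bidding 13 is strictly better here, so truthful bidding is not dominant.

No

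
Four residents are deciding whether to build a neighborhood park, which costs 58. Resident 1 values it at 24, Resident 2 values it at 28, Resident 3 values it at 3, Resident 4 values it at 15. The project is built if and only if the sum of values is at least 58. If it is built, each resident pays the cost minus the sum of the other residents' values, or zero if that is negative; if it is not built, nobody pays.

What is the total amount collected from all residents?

Total value 70 ≥ cost 58, so it is built.
Resident 1: others sum to 46; max(0, 58 - 46) = 12.
Resident 2: others sum to 42; max(0, 58 - 42) = 16.
Resident 3: others sum to 67; max(0, 58 - 67) = 0.
Resident 4: others sum to 55; max(0, 58 - 55) = 3.
Total collected = 12 + 16 + 0 + 3 = 31.

31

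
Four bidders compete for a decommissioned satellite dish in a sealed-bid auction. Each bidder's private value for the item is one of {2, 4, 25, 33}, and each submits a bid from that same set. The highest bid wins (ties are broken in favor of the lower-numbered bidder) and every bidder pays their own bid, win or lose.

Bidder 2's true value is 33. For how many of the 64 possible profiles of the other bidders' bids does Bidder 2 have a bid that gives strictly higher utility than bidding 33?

Others bid (2, 2, 2): truth gives 0; bid 4 gives 29 > 0. Violating.
Others bid (2, 2, 4): truth gives 0; bid 4 gives 29 > 0. Violating.
Others bid (2, 2, 25): truth gives 0; bid 25 gives 8 > 0. Violating.
Others bid (2, 4, 2): truth gives 0; bid 4 gives 29 > 0. Violating.
Others bid (2, 2, 33): truth gives 0; no alternative beats it.
Others bid (2, 4, 33): truth gives 0; no alternative beats it.
(Checking all 64 profiles: 34 have a profitable deviation, 30 do not.)

34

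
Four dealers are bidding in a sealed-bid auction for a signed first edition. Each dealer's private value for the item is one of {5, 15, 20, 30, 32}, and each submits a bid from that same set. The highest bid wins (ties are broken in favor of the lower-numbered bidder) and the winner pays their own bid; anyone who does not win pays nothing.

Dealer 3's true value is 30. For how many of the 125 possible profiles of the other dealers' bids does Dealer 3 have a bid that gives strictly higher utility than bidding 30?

Others bid (5, 5, 5): truth gives 0; bid 15 gives 15 > 0. Violating.
Others bid (5, 5, 15): truth gives 0; bid 15 gives 15 > 0. Violating.
Others bid (5, 5, 20): truth gives 0; bid 20 gives 10 > 0. Violating.
Others bid (5, 15, 5): truth gives 0; bid 20 gives 10 > 0. Violating.
Others bid (5, 5, 30): truth gives 0; no alternative beats it.
Others bid (5, 5, 32): truth gives 0; no alternative beats it.
(Checking all 125 profiles: 12 have a profitable deviation, 113 do not.)

12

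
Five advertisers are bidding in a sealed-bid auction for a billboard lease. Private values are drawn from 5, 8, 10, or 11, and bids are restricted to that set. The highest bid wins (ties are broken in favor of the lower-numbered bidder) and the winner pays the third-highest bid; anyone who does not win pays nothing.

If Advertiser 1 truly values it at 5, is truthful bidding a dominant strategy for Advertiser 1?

Yes

Check each profile of the others' bids and compare truth against every alternative bid.
Others bid (5, 5, 8, 8): truth gives 0, best alternative gives -3.
Others bid (5, 8, 5, 8): truth gives 0, best alternative gives -3.
Others bid (5, 8, 8, 5): truth gives 0, best alternative gives -3.
Others bid (5, 8, 8, 8): truth gives 0, best alternative gives -3.
Others bid (8, 5, 5, 8): truth gives 0, best alternative gives -3.
Others bid (8, 5, 8, 5): truth gives 0, best alternative gives -3.
(Remaining 250 profiles checked similarly; truth is weakly best in each.)
In every case the truthful bid is at least as good as any alternative, so it is a dominant strategy.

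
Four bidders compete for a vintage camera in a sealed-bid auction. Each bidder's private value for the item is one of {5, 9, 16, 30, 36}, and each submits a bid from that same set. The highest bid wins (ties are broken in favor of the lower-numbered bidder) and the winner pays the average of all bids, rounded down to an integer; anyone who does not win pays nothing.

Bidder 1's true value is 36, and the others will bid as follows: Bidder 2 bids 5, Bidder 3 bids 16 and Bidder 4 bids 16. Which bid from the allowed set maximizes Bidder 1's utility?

16

Bid 5: loses, pays 0, utility 0.
Bid 9: loses, pays 0, utility 0.
Bid 16: wins, pays 13, utility 36 - 13 = 23.
Bid 30: wins, pays 16, utility 36 - 16 = 20.
Bid 36: wins, pays 18, utility 36 - 18 = 18.
The best choice is 16 with utility 23.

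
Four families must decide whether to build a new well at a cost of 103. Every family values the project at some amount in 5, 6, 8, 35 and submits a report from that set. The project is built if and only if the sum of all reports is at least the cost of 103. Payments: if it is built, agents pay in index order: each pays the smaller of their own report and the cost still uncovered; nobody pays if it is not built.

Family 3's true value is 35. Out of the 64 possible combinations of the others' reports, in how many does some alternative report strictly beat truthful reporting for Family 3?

Others report (35, 35, 35): truth gives 2; report 5 gives 30 > 2. Violating.
Others report (5, 5, 5): truth gives 0; no alternative beats it.
Others report (5, 5, 6): truth gives 0; no alternative beats it.
(Checking all 64 profiles: 1 has a profitable deviation, 63 do not.)

1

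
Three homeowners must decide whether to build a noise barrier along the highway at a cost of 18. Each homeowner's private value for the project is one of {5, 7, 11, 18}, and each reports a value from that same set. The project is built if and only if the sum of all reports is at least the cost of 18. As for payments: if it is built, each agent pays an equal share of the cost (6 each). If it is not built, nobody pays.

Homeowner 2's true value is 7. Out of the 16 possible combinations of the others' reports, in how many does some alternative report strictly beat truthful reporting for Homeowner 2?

1

Others report (5, 5): truth gives 0; report 11 gives 1 > 0. Violating.
Others report (5, 7): truth gives 1; no alternative beats it.
Others report (5, 11): truth gives 1; no alternative beats it.
(Checking all 16 profiles: 1 has a profitable deviation, 15 do not.)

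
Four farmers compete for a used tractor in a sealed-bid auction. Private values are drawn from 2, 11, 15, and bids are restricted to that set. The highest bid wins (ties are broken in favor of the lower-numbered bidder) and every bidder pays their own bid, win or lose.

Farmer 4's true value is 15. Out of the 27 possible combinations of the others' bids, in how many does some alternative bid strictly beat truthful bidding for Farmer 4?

Others bid (2, 2, 2): truth gives 0; bid 11 gives 4 > 0. Violating.
Others bid (2, 2, 15): truth gives -15; bid 2 gives -2 > -15. Violating.
Others bid (2, 11, 15): truth gives -15; bid 2 gives -2 > -15. Violating.
Others bid (2, 15, 2): truth gives -15; bid 2 gives -2 > -15. Violating.
Others bid (2, 2, 11): truth gives 0; no alternative beats it.
Others bid (2, 11, 2): truth gives 0; no alternative beats it.
(Checking all 27 profiles: 20 have a profitable deviation, 7 do not.)

20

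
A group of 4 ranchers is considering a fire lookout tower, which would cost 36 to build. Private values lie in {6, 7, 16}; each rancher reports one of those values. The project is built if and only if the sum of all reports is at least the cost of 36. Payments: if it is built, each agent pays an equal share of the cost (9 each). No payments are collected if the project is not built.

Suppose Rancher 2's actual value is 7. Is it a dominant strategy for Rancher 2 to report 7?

No

Consider the case where Rancher 1 reports 6, Rancher 3 reports 7 and Rancher 4 reports 16.
Truthful report 7: project built, pays 9, utility 7 - 9 = -2.
Report 6 instead: project not built, utility 0.
Since 0 > -2, reporting 6 is strictly better here, so truthful reporting is not dominant.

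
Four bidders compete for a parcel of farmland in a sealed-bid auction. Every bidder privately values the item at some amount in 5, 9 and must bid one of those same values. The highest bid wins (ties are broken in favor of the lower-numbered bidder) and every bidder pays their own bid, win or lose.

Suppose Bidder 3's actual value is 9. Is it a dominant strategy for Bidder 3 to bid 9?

No

Consider the case where Bidder 1 bids 5, Bidder 2 bids 9 and Bidder 4 bids 5.
Truthful bid 9: loses but pays 9, utility -9.
Bid 5 instead: loses but pays 5, utility -5.
Since -5 > -9, bidding 5 is strictly better here, so truthful bidding is not dominant.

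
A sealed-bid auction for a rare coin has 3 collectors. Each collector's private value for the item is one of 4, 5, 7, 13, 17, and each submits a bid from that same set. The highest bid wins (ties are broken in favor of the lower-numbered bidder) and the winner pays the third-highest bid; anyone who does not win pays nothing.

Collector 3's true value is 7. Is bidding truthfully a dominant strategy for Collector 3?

No

Consider the case where Collector 1 bids 4 and Collector 2 bids 7.
Truthful bid 7: loses, pays 0, utility 0.
Bid 13 instead: wins, pays 4, utility 7 - 4 = 3.
Since 3 > 0, bidding 13 is strictly better here, so truthful bidding is not dominant.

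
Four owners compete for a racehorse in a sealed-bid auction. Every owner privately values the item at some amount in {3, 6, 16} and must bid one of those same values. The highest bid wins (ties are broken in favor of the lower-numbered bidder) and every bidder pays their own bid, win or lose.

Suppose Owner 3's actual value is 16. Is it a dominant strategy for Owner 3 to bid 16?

No

Consider the case where Owner 1 bids 3, Owner 2 bids 3 and Owner 4 bids 3.
Truthful bid 16: wins, pays 16, utility 16 - 16 = 0.
Bid 6 instead: wins, pays 6, utility 16 - 6 = 10.
Since 10 > 0, bidding 6 is strictly better here, so truthful bidding is not dominant.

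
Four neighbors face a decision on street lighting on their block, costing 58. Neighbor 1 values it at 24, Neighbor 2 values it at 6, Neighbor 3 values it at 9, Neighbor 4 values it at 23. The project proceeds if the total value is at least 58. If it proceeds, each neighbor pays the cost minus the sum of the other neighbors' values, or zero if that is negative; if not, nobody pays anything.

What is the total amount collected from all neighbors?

46

Total value 62 ≥ cost 58, so it is built.
Neighbor 1: others sum to 38; max(0, 58 - 38) = 20.
Neighbor 2: others sum to 56; max(0, 58 - 56) = 2.
Neighbor 3: others sum to 53; max(0, 58 - 53) = 5.
Neighbor 4: others sum to 39; max(0, 58 - 39) = 19.
Total collected = 20 + 2 + 5 + 19 = 46.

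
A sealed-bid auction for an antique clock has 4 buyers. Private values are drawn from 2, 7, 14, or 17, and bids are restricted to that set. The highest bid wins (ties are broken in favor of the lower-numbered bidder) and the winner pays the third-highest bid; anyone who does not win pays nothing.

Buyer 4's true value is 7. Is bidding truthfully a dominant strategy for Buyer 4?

Consider the case where Buyer 1 bids 2, Buyer 2 bids 2 and Buyer 3 bids 7.
Truthful bid 7: loses, pays 0, utility 0.
Bid 14 instead: wins, pays 2, utility 7 - 2 = 5.
Since 5 > 0, bidding 14 is strictly better here, so truthful bidding is not dominant.

No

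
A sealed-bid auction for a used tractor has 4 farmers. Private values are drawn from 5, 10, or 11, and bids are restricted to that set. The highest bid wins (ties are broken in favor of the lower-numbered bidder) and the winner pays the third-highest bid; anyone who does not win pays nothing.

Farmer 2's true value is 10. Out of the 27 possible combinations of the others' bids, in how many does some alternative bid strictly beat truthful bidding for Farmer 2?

Others bid (5, 5, 11): truth gives 0; bid 11 gives 5 > 0. Violating.
Others bid (5, 11, 5): truth gives 0; bid 11 gives 5 > 0. Violating.
Others bid (10, 5, 5): truth gives 0; bid 11 gives 5 > 0. Violating.
Others bid (5, 5, 5): truth gives 5; no alternative beats it.
Others bid (5, 5, 10): truth gives 5; no alternative beats it.
(Checking all 27 profiles: 3 have a profitable deviation, 24 do not.)

3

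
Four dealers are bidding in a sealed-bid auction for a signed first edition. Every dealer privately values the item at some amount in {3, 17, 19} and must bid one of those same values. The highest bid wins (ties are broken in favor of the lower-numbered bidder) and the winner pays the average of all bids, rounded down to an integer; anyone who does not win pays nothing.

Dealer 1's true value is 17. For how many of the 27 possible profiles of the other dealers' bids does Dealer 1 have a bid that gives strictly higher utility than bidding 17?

13

Others bid (3, 3, 3): truth gives 11; bid 3 gives 14 > 11. Violating.
Others bid (3, 3, 19): truth gives 0; bid 19 gives 6 > 0. Violating.
Others bid (3, 17, 19): truth gives 0; bid 19 gives 3 > 0. Violating.
Others bid (3, 19, 3): truth gives 0; bid 19 gives 6 > 0. Violating.
Others bid (3, 3, 17): truth gives 7; no alternative beats it.
Others bid (3, 17, 3): truth gives 7; no alternative beats it.
(Checking all 27 profiles: 13 have a profitable deviation, 14 do not.)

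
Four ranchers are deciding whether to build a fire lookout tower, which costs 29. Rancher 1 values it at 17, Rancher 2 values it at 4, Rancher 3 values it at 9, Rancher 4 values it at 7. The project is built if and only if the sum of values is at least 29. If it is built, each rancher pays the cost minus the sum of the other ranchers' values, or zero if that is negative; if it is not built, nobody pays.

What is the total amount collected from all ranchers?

Total value 37 ≥ cost 29, so it is built.
Rancher 1: others sum to 20; max(0, 29 - 20) = 9.
Rancher 2: others sum to 33; max(0, 29 - 33) = 0.
Rancher 3: others sum to 28; max(0, 29 - 28) = 1.
Rancher 4: others sum to 30; max(0, 29 - 30) = 0.
Total collected = 9 + 0 + 1 + 0 = 10.

10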